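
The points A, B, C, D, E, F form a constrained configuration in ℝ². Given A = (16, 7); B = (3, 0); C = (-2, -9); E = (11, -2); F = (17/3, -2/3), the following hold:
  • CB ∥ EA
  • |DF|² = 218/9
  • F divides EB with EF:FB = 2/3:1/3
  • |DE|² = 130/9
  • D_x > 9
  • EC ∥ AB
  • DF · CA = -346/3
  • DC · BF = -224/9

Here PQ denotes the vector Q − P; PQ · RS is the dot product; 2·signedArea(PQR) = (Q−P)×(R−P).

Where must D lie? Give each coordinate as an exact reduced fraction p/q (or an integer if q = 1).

1. D_x = 10  [DC · BF = -224/9 ∩ DF · CA = -346/3]
2. D_y = 5/3  [DC · BF = -224/9 ∩ DF · CA = -346/3]
   → D = (10, 5/3)

D = (10, 5/3)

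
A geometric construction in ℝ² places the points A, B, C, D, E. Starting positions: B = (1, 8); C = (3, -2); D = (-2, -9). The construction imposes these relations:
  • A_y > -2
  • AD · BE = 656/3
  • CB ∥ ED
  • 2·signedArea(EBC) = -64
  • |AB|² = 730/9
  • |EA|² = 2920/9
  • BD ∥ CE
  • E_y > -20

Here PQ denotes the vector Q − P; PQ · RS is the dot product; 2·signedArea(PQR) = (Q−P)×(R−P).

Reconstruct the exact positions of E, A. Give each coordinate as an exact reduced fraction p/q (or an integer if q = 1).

1. E_x = 0  [CB ∥ ED ∩ BD ∥ CE]
2. E_y = -19  [CB ∥ ED ∩ BD ∥ CE]
   → E = (0, -19)
3. A_x = 2/3  [line 1·x + 27·y + 79/3 = 0 ∩ |AB|² = 730/9]
4. A_y = -1  [line 1·x + 27·y + 79/3 = 0 ∩ |AB|² = 730/9]
   → A = (2/3, -1)

A = (2/3, -1)
E = (0, -19)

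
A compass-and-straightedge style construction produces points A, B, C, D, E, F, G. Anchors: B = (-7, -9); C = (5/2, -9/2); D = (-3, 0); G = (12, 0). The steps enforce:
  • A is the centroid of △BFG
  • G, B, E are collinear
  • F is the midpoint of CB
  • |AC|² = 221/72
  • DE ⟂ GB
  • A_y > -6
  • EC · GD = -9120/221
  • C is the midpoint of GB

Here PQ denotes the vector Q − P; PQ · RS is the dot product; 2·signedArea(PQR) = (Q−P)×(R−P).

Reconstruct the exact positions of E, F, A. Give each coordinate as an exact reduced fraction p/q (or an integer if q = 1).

1. E_x = -111/442  [G, B, E are collinear ∩ DE ⟂ GB]
2. E_y = -2565/442  [G, B, E are collinear ∩ DE ⟂ GB]
   → E = (-111/442, -2565/442)
3. F_x = -9/4  [F is the midpoint of CB]
4. F_y = -27/4  [F is the midpoint of CB]
   → F = (-9/4, -27/4)
5. A_x = 11/12  [A is the centroid of △BFG]
6. A_y = -21/4  [A is the centroid of △BFG]
   → A = (11/12, -21/4)

A = (11/12, -21/4)
E = (-111/442, -2565/442)
F = (-9/4, -27/4)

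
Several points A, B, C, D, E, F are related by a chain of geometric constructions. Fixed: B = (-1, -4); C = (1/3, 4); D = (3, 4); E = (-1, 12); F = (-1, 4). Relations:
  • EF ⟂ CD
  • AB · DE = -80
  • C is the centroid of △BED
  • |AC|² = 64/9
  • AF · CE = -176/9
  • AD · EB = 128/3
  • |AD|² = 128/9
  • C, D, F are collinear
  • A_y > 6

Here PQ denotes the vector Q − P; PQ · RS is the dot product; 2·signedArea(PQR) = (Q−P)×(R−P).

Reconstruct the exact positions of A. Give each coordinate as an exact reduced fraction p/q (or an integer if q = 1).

1. A_x = 1/3  [AD · EB = 128/3 ∩ AB · DE = -80]
2. A_y = 20/3  [AD · EB = 128/3 ∩ AB · DE = -80]
   → A = (1/3, 20/3)

A = (1/3, 20/3)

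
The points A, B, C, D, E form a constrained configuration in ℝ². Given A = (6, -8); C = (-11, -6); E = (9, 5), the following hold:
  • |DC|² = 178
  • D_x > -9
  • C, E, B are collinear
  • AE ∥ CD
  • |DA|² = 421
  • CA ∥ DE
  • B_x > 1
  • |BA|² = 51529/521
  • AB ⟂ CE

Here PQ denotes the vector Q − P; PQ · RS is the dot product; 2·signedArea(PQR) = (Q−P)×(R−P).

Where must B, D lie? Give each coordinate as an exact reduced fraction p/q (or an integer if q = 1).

B = (629/521, 372/521)
D = (-8, 7)

1. B_x = 629/521  [C, E, B are collinear ∩ AB ⟂ CE]
2. B_y = 372/521  [C, E, B are collinear ∩ AB ⟂ CE]
   → B = (629/521, 372/521)
3. D_x = -8  [CA ∥ DE ∩ AE ∥ CD]
4. D_y = 7  [CA ∥ DE ∩ AE ∥ CD]
   → D = (-8, 7)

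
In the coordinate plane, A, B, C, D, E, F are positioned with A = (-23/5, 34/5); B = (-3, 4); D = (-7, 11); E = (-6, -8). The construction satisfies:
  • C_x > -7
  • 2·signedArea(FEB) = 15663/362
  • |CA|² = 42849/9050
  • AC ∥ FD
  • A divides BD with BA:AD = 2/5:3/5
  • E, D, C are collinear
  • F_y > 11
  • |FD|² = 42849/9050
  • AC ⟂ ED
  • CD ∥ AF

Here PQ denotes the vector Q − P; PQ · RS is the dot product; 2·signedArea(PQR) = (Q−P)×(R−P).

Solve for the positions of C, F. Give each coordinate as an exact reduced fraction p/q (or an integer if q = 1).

1. C_x = -12259/1810  [E, D, C are collinear ∩ AC ⟂ ED]
2. C_y = 12101/1810  [E, D, C are collinear ∩ AC ⟂ ED]
   → C = (-12259/1810, 12101/1810)
3. F_x = -8737/1810  [AC ∥ FD ∩ CD ∥ AF]
4. F_y = 20117/1810  [AC ∥ FD ∩ CD ∥ AF]
   → F = (-8737/1810, 20117/1810)

C = (-12259/1810, 12101/1810)
F = (-8737/1810, 20117/1810)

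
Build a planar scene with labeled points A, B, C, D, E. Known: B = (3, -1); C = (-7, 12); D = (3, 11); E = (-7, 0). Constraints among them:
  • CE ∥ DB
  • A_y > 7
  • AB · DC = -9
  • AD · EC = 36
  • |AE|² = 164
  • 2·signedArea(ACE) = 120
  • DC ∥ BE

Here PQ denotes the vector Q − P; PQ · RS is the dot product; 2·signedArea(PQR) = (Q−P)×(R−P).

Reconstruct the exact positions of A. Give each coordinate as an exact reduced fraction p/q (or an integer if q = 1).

A = (3, 8)

1. A_x = 3  [AB · DC = -9 ∩ AD · EC = 36]
2. A_y = 8  [AB · DC = -9 ∩ AD · EC = 36]
   → A = (3, 8)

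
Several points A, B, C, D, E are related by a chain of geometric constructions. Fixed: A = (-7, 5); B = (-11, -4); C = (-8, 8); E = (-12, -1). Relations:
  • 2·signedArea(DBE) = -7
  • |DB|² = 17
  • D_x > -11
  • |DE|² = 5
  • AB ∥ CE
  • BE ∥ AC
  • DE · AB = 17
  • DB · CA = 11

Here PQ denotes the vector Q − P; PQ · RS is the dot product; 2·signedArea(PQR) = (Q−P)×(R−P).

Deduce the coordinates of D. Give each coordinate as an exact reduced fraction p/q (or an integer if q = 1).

D = (-10, 0)

1. D_x = -10  [DE · AB = 17 ∩ DB · CA = 11]
2. D_y = 0  [DE · AB = 17 ∩ DB · CA = 11]
   → D = (-10, 0)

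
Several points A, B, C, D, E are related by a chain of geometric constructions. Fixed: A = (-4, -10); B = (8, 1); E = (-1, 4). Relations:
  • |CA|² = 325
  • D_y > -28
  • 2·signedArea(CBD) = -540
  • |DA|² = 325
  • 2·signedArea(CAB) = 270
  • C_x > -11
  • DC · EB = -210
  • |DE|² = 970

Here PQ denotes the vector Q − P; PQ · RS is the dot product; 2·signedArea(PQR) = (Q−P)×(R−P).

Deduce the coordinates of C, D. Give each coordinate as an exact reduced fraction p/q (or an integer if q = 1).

1. C_x = -10  [line -11·x + 12·y + -194 = 0 ∩ |CA|² = 325]
2. C_y = 7  [line -11·x + 12·y + -194 = 0 ∩ |CA|² = 325]
   → C = (-10, 7)
3. D_x = 2  [DC · EB = -210 ∩ 2·signedArea(CBD) = -540]
4. D_y = -27  [DC · EB = -210 ∩ 2·signedArea(CBD) = -540]
   → D = (2, -27)

C = (-10, 7)
D = (2, -27)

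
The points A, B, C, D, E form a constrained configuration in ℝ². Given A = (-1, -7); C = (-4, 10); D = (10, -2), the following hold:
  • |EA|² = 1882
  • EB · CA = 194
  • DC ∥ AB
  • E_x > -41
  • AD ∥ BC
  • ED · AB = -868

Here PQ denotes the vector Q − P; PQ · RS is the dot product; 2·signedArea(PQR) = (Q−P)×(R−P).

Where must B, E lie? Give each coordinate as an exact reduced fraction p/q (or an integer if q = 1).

B = (-15, 5)
E = (-40, 12)

1. B_x = -15  [AD ∥ BC ∩ DC ∥ AB]
2. B_y = 5  [AD ∥ BC ∩ DC ∥ AB]
   → B = (-15, 5)
3. E_x = -40  [ED · AB = -868 ∩ EB · CA = 194]
4. E_y = 12  [ED · AB = -868 ∩ EB · CA = 194]
   → E = (-40, 12)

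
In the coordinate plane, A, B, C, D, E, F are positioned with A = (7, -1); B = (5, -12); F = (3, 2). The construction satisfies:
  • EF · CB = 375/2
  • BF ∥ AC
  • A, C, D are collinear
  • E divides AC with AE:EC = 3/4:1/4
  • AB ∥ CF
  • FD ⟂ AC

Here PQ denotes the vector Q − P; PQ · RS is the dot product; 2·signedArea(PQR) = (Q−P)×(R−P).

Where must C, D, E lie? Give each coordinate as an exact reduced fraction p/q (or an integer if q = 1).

1. C_x = 5  [AB ∥ CF ∩ BF ∥ AC]
2. C_y = 13  [AB ∥ CF ∩ BF ∥ AC]
   → C = (5, 13)
3. D_x = 13/2  [A, C, D are collinear ∩ FD ⟂ AC]
4. D_y = 5/2  [A, C, D are collinear ∩ FD ⟂ AC]
   → D = (13/2, 5/2)
5. E_x = 11/2  [E divides AC with AE:EC = 3/4:1/4]
6. E_y = 19/2  [E divides AC with AE:EC = 3/4:1/4]
   → E = (11/2, 19/2)

C = (5, 13)
D = (13/2, 5/2)
E = (11/2, 19/2)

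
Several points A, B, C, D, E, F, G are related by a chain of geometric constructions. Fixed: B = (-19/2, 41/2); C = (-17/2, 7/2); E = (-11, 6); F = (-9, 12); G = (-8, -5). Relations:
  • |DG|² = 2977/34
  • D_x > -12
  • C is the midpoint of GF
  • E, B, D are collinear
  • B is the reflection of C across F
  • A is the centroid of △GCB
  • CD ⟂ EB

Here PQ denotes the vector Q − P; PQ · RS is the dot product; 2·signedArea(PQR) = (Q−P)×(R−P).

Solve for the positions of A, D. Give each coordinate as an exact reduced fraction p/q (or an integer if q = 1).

A = (-26/3, 19/3)
D = (-1909/170, 643/170)

1. A_x = -26/3  [A is the centroid of △GCB]
2. A_y = 19/3  [A is the centroid of △GCB]
   → A = (-26/3, 19/3)
3. D_x = -1909/170  [E, B, D are collinear ∩ CD ⟂ EB]
4. D_y = 643/170  [E, B, D are collinear ∩ CD ⟂ EB]
   → D = (-1909/170, 643/170)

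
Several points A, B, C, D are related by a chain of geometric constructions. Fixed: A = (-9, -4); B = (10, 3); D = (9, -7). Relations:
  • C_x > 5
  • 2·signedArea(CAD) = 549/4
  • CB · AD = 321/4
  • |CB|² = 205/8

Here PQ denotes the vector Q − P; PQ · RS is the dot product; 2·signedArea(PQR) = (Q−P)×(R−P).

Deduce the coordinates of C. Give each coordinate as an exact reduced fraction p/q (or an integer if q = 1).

1. C_x = 21/4  [CB · AD = 321/4 ∩ 2·signedArea(CAD) = 549/4]
2. C_y = 5/4  [CB · AD = 321/4 ∩ 2·signedArea(CAD) = 549/4]
   → C = (21/4, 5/4)

C = (21/4, 5/4)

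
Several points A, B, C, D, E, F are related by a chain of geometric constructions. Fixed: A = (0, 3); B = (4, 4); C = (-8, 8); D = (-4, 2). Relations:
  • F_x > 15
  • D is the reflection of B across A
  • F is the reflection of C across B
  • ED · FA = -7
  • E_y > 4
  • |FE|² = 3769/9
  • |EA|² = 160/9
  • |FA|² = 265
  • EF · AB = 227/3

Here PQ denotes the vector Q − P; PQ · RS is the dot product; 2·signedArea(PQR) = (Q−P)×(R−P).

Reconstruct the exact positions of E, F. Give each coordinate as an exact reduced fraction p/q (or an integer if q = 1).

E = (-4, 13/3)
F = (16, 0)

1. F_x = 16  [F is the reflection of C across B]
2. F_y = 0  [F is the reflection of C across B]
   → F = (16, 0)
3. E_x = -4  [ED · FA = -7 ∩ EF · AB = 227/3]
4. E_y = 13/3  [ED · FA = -7 ∩ EF · AB = 227/3]
   → E = (-4, 13/3)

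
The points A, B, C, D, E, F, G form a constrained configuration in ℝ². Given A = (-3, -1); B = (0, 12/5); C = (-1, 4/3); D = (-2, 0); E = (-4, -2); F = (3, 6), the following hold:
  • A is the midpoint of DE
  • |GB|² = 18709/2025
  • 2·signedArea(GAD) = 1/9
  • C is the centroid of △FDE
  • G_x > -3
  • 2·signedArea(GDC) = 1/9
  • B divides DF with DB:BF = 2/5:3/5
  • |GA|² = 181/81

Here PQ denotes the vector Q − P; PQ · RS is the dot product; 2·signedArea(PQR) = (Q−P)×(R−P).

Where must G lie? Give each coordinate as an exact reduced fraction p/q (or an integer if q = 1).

G = (-2, 1/9)

1. G_x = -2  [2·signedArea(GAD) = 1/9 ∩ 2·signedArea(GDC) = 1/9]
2. G_y = 1/9  [2·signedArea(GAD) = 1/9 ∩ 2·signedArea(GDC) = 1/9]
   → G = (-2, 1/9)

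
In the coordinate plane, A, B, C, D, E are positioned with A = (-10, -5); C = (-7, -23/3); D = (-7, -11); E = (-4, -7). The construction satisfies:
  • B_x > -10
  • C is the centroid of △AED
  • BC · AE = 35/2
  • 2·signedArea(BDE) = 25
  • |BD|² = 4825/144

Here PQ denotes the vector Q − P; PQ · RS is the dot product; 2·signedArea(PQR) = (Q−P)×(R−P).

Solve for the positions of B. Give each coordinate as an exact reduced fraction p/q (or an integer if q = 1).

1. B_x = -37/4  [2·signedArea(BDE) = 25 ∩ BC · AE = 35/2]
2. B_y = -17/3  [2·signedArea(BDE) = 25 ∩ BC · AE = 35/2]
   → B = (-37/4, -17/3)

B = (-37/4, -17/3)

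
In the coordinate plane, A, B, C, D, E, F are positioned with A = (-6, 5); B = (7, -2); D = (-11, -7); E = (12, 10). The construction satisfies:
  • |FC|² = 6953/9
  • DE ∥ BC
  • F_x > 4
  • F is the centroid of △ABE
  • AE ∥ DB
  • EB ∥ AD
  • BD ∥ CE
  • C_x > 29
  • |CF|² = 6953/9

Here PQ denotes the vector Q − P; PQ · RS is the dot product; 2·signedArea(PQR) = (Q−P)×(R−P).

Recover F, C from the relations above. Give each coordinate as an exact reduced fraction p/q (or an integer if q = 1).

1. F_x = 13/3  [F is the centroid of △ABE]
2. F_y = 13/3  [F is the centroid of △ABE]
   → F = (13/3, 13/3)
3. C_x = 30  [BD ∥ CE ∩ DE ∥ BC]
4. C_y = 15  [BD ∥ CE ∩ DE ∥ BC]
   → C = (30, 15)

C = (30, 15)
F = (13/3, 13/3)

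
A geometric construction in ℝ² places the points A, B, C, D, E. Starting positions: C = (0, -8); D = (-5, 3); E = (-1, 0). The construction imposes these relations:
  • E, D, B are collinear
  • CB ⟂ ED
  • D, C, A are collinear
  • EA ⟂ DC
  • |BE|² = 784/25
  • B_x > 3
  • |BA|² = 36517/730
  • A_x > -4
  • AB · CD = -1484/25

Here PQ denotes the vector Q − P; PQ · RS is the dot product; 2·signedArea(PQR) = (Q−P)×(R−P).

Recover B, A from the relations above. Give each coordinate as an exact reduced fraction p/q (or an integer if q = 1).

A = (-465/146, -145/146)
B = (87/25, -84/25)

1. B_x = 87/25  [E, D, B are collinear ∩ CB ⟂ ED]
2. B_y = -84/25  [E, D, B are collinear ∩ CB ⟂ ED]
   → B = (87/25, -84/25)
3. A_x = -465/146  [D, C, A are collinear ∩ EA ⟂ DC]
4. A_y = -145/146  [D, C, A are collinear ∩ EA ⟂ DC]
   → A = (-465/146, -145/146)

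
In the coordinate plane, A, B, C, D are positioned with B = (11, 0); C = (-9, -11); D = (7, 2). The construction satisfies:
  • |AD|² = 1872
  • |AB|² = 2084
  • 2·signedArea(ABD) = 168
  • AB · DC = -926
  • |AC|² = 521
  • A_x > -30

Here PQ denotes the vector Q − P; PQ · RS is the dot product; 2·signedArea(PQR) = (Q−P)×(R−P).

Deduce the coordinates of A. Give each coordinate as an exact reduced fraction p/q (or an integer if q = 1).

A = (-29, -22)

1. A_x = -29  [AB · DC = -926 ∩ 2·signedArea(ABD) = 168]
2. A_y = -22  [AB · DC = -926 ∩ 2·signedArea(ABD) = 168]
   → A = (-29, -22)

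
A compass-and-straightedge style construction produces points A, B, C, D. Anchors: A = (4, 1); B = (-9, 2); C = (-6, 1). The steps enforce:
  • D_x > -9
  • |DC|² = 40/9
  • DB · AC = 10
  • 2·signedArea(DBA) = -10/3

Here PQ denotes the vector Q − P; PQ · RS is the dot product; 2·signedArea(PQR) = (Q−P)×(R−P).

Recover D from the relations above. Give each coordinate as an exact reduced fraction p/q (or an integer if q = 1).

1. D_x = -8  [2·signedArea(DBA) = -10/3 ∩ DB · AC = 10]
2. D_y = 5/3  [2·signedArea(DBA) = -10/3 ∩ DB · AC = 10]
   → D = (-8, 5/3)

D = (-8, 5/3)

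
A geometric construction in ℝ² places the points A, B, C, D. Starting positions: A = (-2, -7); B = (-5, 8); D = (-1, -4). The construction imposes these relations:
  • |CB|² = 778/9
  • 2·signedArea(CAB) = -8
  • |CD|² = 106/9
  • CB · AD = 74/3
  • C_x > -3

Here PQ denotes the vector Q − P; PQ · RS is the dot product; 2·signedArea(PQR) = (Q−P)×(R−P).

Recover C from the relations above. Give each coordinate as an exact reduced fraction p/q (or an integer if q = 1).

C = (-8/3, -1)

1. C_x = -8/3  [CB · AD = 74/3 ∩ 2·signedArea(CAB) = -8]
2. C_y = -1  [CB · AD = 74/3 ∩ 2·signedArea(CAB) = -8]
   → C = (-8/3, -1)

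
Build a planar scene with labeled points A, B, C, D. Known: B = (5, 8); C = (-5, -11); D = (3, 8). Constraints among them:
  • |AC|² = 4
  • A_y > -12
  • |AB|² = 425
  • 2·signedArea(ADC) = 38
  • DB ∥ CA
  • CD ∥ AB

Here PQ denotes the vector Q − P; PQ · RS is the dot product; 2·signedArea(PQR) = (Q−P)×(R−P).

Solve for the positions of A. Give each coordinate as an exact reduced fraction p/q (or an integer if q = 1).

1. A_x = -3  [CD ∥ AB ∩ DB ∥ CA]
2. A_y = -11  [CD ∥ AB ∩ DB ∥ CA]
   → A = (-3, -11)

A = (-3, -11)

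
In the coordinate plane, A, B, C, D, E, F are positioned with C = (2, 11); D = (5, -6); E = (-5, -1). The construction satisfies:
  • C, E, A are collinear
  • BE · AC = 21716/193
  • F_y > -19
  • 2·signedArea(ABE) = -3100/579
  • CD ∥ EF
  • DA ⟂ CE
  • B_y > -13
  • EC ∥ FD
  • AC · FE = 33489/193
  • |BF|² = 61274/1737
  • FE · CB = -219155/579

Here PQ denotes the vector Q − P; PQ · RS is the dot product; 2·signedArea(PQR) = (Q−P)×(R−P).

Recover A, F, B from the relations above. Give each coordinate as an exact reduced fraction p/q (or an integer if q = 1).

1. A_x = -895/193  [C, E, A are collinear ∩ DA ⟂ CE]
2. A_y = -73/193  [C, E, A are collinear ∩ DA ⟂ CE]
   → A = (-895/193, -73/193)
3. F_x = -2  [EC ∥ FD ∩ CD ∥ EF]
4. F_y = -18  [EC ∥ FD ∩ CD ∥ EF]
   → F = (-2, -18)
5. B_x = -1667/579  [BE · AC = 21716/193 ∩ 2·signedArea(ABE) = -3100/579]
6. B_y = -7021/579  [BE · AC = 21716/193 ∩ 2·signedArea(ABE) = -3100/579]
   → B = (-1667/579, -7021/579)

A = (-895/193, -73/193)
B = (-1667/579, -7021/579)
F = (-2, -18)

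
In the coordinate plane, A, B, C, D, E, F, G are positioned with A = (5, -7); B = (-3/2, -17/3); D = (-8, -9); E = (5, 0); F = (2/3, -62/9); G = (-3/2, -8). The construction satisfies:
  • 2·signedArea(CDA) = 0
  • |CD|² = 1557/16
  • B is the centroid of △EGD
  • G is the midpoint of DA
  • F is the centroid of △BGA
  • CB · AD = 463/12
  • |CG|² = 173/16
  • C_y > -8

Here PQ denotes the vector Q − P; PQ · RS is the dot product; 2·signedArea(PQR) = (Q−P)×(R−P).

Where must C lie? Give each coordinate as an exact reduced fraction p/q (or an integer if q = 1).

1. C_x = 7/4  [2·signedArea(CDA) = 0 ∩ CB · AD = 463/12]
2. C_y = -15/2  [2·signedArea(CDA) = 0 ∩ CB · AD = 463/12]
   → C = (7/4, -15/2)

C = (7/4, -15/2)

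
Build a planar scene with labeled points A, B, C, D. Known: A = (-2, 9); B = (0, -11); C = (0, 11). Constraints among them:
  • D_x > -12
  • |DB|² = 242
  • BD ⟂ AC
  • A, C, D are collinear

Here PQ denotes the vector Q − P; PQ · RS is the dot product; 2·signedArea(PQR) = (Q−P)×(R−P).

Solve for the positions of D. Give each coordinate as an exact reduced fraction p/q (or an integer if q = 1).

D = (-11, 0)

1. D_x = -11  [A, C, D are collinear ∩ BD ⟂ AC]
2. D_y = 0  [A, C, D are collinear ∩ BD ⟂ AC]
   → D = (-11, 0)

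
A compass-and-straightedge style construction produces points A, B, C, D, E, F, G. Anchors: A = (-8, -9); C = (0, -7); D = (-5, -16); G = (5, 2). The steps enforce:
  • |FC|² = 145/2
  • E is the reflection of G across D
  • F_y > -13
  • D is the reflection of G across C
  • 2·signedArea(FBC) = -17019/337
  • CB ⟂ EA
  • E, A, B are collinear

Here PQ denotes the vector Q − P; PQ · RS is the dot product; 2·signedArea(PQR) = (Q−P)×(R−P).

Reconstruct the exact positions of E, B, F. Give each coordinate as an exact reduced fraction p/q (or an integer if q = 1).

B = (-2325/337, -1708/337)
E = (-15, -34)
F = (-13/2, -25/2)

1. E_x = -15  [E is the reflection of G across D]
2. E_y = -34  [E is the reflection of G across D]
   → E = (-15, -34)
3. B_x = -2325/337  [E, A, B are collinear ∩ CB ⟂ EA]
4. B_y = -1708/337  [E, A, B are collinear ∩ CB ⟂ EA]
   → B = (-2325/337, -1708/337)
5. F_x = -13/2  [line 651/337·x + 2325/337·y + 33294/337 = 0 ∩ |FC|² = 145/2]
6. F_y = -25/2  [line 651/337·x + 2325/337·y + 33294/337 = 0 ∩ |FC|² = 145/2]
   → F = (-13/2, -25/2)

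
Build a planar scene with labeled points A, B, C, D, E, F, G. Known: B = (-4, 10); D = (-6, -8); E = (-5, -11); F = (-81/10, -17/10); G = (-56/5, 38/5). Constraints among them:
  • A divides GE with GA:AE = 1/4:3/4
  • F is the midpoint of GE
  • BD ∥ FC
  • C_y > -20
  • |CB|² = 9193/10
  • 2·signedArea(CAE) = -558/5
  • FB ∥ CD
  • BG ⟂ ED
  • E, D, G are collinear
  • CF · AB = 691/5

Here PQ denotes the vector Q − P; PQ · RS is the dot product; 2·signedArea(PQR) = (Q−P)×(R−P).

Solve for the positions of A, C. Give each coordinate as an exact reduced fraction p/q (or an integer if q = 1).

A = (-193/20, 59/20)
C = (-101/10, -197/10)

1. A_x = -193/20  [A divides GE with GA:AE = 1/4:3/4]
2. A_y = 59/20  [A divides GE with GA:AE = 1/4:3/4]
   → A = (-193/20, 59/20)
3. C_x = -101/10  [FB ∥ CD ∩ BD ∥ FC]
4. C_y = -197/10  [FB ∥ CD ∩ BD ∥ FC]
   → C = (-101/10, -197/10)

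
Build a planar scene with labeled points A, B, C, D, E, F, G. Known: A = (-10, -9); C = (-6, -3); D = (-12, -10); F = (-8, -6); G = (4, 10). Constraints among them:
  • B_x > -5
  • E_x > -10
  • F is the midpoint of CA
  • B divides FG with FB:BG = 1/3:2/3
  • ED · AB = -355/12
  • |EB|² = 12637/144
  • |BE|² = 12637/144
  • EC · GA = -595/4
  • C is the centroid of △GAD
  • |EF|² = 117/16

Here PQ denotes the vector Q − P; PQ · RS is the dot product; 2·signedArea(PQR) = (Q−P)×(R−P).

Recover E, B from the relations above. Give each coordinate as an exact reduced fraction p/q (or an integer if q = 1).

B = (-4, -2/3)
E = (-19/2, -33/4)

1. B_x = -4  [B divides FG with FB:BG = 1/3:2/3]
2. B_y = -2/3  [B divides FG with FB:BG = 1/3:2/3]
   → B = (-4, -2/3)
3. E_x = -19/2  [ED · AB = -355/12 ∩ EC · GA = -595/4]
4. E_y = -33/4  [ED · AB = -355/12 ∩ EC · GA = -595/4]
   → E = (-19/2, -33/4)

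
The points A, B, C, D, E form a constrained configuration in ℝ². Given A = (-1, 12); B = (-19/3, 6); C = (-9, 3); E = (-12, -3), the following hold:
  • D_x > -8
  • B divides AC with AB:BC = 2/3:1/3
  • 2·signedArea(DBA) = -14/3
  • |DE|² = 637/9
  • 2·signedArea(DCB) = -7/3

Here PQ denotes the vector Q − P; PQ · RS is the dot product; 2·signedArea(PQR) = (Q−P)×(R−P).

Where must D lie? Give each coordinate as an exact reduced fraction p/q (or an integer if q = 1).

D = (-22/3, 4)

1. D_x = -22/3  [line -3·x + 8/3·y + -98/3 = 0 ∩ |DE|² = 637/9]
2. D_y = 4  [line -3·x + 8/3·y + -98/3 = 0 ∩ |DE|² = 637/9]
   → D = (-22/3, 4)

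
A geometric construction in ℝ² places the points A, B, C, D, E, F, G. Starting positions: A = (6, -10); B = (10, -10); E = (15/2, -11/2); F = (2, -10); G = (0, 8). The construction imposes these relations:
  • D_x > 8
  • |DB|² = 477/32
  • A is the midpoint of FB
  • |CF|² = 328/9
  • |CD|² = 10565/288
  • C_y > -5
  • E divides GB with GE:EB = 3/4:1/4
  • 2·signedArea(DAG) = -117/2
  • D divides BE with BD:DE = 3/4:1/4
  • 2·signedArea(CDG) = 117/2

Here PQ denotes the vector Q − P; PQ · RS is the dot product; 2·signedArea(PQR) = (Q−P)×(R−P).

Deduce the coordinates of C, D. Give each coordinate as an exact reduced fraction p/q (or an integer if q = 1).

1. D_x = 65/8  [D divides BE with BD:DE = 3/4:1/4]
2. D_y = -53/8  [D divides BE with BD:DE = 3/4:1/4]
   → D = (65/8, -53/8)
3. C_x = 8/3  [line -117/8·x + -65/8·y + 13/2 = 0 ∩ |CD|² = 10565/288]
4. C_y = -4  [line -117/8·x + -65/8·y + 13/2 = 0 ∩ |CD|² = 10565/288]
   → C = (8/3, -4)

C = (8/3, -4)
D = (65/8, -53/8)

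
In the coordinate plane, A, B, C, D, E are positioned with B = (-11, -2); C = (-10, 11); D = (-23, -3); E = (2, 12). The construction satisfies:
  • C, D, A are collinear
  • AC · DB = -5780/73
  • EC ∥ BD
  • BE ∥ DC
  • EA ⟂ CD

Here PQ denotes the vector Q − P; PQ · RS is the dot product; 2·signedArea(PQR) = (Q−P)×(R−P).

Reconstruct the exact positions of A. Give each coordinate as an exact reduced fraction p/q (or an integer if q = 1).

A = (-288/73, 1279/73)

1. A_x = -288/73  [C, D, A are collinear ∩ EA ⟂ CD]
2. A_y = 1279/73  [C, D, A are collinear ∩ EA ⟂ CD]
   → A = (-288/73, 1279/73)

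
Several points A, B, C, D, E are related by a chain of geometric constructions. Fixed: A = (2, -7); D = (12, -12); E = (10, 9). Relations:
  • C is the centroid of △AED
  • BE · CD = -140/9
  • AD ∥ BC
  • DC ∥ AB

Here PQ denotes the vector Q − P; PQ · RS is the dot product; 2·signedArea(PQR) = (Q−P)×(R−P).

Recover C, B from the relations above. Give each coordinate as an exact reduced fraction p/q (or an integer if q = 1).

B = (-2, 5/3)
C = (8, -10/3)

1. C_x = 8  [C is the centroid of △AED]
2. C_y = -10/3  [C is the centroid of △AED]
   → C = (8, -10/3)
3. B_x = -2  [AD ∥ BC ∩ DC ∥ AB]
4. B_y = 5/3  [AD ∥ BC ∩ DC ∥ AB]
   → B = (-2, 5/3)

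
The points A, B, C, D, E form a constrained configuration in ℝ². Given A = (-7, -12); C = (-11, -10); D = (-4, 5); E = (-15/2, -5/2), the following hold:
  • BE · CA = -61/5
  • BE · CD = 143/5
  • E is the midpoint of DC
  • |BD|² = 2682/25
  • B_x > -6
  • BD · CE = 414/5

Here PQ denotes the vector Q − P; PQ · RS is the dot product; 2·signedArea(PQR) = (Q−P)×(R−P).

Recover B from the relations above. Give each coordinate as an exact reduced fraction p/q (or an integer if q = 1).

1. B_x = -29/5  [BD · CE = 414/5 ∩ BE · CA = -61/5]
2. B_y = -26/5  [BD · CE = 414/5 ∩ BE · CA = -61/5]
   → B = (-29/5, -26/5)

B = (-29/5, -26/5)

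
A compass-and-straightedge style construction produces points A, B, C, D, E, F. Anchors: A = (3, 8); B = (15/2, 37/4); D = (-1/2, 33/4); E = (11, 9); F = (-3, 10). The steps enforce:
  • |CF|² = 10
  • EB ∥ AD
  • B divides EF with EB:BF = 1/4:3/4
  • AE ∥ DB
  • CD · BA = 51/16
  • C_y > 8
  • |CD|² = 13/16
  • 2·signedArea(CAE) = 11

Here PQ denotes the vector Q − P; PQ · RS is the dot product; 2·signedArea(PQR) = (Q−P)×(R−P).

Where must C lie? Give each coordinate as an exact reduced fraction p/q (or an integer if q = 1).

1. C_x = 0  [2·signedArea(CAE) = 11 ∩ CD · BA = 51/16]
2. C_y = 9  [2·signedArea(CAE) = 11 ∩ CD · BA = 51/16]
   → C = (0, 9)

C = (0, 9)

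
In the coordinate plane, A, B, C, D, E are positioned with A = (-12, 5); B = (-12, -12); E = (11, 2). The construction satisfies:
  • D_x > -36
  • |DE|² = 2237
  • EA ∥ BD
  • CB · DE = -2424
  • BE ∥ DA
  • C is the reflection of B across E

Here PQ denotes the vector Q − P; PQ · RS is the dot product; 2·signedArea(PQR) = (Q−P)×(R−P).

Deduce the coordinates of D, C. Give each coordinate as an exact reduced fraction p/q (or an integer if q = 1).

C = (34, 16)
D = (-35, -9)

1. D_x = -35  [BE ∥ DA ∩ EA ∥ BD]
2. D_y = -9  [BE ∥ DA ∩ EA ∥ BD]
   → D = (-35, -9)
3. C_x = 34  [C is the reflection of B across E]
4. C_y = 16  [C is the reflection of B across E]
   → C = (34, 16)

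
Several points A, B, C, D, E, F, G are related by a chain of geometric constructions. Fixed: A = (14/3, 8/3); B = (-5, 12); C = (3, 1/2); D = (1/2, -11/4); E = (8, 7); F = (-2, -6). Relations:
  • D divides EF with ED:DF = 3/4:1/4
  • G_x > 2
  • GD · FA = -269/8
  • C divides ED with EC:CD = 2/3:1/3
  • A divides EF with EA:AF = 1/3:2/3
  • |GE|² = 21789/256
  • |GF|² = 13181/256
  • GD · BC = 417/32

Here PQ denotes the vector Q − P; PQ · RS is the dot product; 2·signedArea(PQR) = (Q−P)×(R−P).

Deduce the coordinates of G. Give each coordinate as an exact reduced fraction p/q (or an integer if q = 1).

G = (19/8, -5/16)

1. G_x = 19/8  [GD · FA = -269/8 ∩ GD · BC = 417/32]
2. G_y = -5/16  [GD · FA = -269/8 ∩ GD · BC = 417/32]
   → G = (19/8, -5/16)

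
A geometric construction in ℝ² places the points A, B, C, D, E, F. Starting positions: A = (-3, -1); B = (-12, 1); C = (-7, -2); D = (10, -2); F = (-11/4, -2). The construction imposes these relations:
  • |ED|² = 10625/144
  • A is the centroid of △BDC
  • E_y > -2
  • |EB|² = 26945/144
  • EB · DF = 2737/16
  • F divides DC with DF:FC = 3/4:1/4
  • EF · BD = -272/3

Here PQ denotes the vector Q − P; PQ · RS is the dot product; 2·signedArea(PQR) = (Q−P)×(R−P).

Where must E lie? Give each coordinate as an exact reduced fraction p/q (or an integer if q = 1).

E = (17/12, -5/3)

1. E_x = 17/12  [EB · DF = 2737/16 ∩ EF · BD = -272/3]
2. E_y = -5/3  [EB · DF = 2737/16 ∩ EF · BD = -272/3]
   → E = (17/12, -5/3)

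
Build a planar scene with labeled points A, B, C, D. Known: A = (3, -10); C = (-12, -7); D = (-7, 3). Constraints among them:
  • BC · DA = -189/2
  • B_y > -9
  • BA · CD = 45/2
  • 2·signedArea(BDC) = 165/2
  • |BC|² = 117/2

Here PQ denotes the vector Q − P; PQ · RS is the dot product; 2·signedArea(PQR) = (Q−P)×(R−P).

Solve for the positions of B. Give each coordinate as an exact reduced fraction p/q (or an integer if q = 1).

1. B_x = -9/2  [BA · CD = 45/2 ∩ 2·signedArea(BDC) = 165/2]
2. B_y = -17/2  [BA · CD = 45/2 ∩ 2·signedArea(BDC) = 165/2]
   → B = (-9/2, -17/2)

B = (-9/2, -17/2)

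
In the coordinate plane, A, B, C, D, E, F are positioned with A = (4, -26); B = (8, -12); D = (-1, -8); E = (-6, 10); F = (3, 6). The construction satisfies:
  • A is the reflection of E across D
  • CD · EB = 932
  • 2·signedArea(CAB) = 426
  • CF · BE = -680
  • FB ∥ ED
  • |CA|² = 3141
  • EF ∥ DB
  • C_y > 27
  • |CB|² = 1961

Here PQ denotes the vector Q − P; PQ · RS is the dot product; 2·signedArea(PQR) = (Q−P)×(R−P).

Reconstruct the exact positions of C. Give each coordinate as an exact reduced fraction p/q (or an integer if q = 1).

C = (-11, 28)

1. C_x = -11  [CD · EB = 932 ∩ 2·signedArea(CAB) = 426]
2. C_y = 28  [CD · EB = 932 ∩ 2·signedArea(CAB) = 426]
   → C = (-11, 28)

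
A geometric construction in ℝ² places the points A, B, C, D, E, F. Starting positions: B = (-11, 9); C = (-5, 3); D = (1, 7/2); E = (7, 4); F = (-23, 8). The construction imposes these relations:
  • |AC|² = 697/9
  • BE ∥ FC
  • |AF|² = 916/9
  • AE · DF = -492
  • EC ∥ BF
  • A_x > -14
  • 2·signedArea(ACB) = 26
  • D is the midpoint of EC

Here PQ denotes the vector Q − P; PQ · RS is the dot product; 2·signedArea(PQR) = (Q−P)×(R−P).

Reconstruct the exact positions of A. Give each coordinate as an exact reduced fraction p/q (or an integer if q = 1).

A = (-13, 20/3)

1. A_x = -13  [AE · DF = -492 ∩ 2·signedArea(ACB) = 26]
2. A_y = 20/3  [AE · DF = -492 ∩ 2·signedArea(ACB) = 26]
   → A = (-13, 20/3)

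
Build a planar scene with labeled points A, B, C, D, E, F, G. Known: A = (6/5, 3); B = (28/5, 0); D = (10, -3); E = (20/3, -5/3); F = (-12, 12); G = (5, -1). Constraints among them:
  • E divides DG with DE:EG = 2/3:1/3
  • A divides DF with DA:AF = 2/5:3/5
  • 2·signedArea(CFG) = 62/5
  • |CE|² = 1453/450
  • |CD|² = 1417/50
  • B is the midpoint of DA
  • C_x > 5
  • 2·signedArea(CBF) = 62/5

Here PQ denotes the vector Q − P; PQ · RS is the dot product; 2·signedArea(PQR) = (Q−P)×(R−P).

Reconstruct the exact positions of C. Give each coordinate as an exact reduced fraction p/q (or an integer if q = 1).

C = (53/10, -1/2)

1. C_x = 53/10  [2·signedArea(CBF) = 62/5 ∩ 2·signedArea(CFG) = 62/5]
2. C_y = -1/2  [2·signedArea(CBF) = 62/5 ∩ 2·signedArea(CFG) = 62/5]
   → C = (53/10, -1/2)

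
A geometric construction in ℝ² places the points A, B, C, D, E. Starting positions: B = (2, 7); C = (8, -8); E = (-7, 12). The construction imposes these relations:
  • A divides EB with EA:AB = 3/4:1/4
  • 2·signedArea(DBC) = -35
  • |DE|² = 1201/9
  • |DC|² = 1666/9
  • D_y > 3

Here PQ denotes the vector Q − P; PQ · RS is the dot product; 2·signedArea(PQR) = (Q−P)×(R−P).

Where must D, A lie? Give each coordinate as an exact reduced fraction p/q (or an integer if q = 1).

A = (-1/4, 33/4)
D = (1, 11/3)

1. D_x = 1  [line 15·x + 6·y + -37 = 0 ∩ |DC|² = 1666/9]
2. D_y = 11/3  [line 15·x + 6·y + -37 = 0 ∩ |DC|² = 1666/9]
   → D = (1, 11/3)
3. A_x = -1/4  [A divides EB with EA:AB = 3/4:1/4]
4. A_y = 33/4  [A divides EB with EA:AB = 3/4:1/4]
   → A = (-1/4, 33/4)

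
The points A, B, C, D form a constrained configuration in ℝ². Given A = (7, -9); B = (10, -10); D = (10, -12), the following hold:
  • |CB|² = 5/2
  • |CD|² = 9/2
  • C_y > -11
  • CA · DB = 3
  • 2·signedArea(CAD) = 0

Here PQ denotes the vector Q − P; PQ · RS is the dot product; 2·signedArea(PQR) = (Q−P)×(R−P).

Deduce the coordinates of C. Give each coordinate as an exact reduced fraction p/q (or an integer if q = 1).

C = (17/2, -21/2)

1. C_x = 17/2  [2·signedArea(CAD) = 0 ∩ CA · DB = 3]
2. C_y = -21/2  [2·signedArea(CAD) = 0 ∩ CA · DB = 3]
   → C = (17/2, -21/2)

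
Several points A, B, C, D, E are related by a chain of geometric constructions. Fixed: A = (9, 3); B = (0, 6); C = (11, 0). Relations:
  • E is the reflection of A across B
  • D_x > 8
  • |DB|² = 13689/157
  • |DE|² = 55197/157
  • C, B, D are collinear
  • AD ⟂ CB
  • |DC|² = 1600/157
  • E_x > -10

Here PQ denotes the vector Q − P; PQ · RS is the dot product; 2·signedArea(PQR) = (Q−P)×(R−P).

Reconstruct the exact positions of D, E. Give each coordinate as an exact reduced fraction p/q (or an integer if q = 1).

D = (1287/157, 240/157)
E = (-9, 9)

1. D_x = 1287/157  [C, B, D are collinear ∩ AD ⟂ CB]
2. D_y = 240/157  [C, B, D are collinear ∩ AD ⟂ CB]
   → D = (1287/157, 240/157)
3. E_x = -9  [E is the reflection of A across B]
4. E_y = 9  [E is the reflection of A across B]
   → E = (-9, 9)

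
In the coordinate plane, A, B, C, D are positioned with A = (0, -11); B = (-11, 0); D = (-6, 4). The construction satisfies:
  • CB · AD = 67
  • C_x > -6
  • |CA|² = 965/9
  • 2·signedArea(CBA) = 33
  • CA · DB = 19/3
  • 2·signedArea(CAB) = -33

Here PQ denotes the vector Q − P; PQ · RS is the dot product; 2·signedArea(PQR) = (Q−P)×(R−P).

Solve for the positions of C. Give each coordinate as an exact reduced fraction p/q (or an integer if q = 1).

1. C_x = -17/3  [2·signedArea(CBA) = 33 ∩ CB · AD = 67]
2. C_y = -7/3  [2·signedArea(CBA) = 33 ∩ CB · AD = 67]
   → C = (-17/3, -7/3)

C = (-17/3, -7/3)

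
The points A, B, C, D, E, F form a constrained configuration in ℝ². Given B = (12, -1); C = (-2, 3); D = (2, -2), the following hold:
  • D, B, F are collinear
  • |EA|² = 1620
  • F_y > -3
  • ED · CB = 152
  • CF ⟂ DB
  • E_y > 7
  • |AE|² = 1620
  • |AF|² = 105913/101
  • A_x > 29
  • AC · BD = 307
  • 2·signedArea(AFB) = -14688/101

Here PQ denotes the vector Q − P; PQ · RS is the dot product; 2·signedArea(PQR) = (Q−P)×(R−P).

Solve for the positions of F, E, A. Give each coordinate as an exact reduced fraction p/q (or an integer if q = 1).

1. F_x = -148/101  [D, B, F are collinear ∩ CF ⟂ DB]
2. F_y = -237/101  [D, B, F are collinear ∩ CF ⟂ DB]
   → F = (-148/101, -237/101)
3. A_x = 30  [AC · BD = 307 ∩ 2·signedArea(AFB) = -14688/101]
4. A_y = -10  [AC · BD = 307 ∩ 2·signedArea(AFB) = -14688/101]
   → A = (30, -10)
5. E_x = -6  [line -14·x + 4·y + -116 = 0 ∩ |EA|² = 1620]
6. E_y = 8  [line -14·x + 4·y + -116 = 0 ∩ |EA|² = 1620]
   → E = (-6, 8)

A = (30, -10)
E = (-6, 8)
F = (-148/101, -237/101)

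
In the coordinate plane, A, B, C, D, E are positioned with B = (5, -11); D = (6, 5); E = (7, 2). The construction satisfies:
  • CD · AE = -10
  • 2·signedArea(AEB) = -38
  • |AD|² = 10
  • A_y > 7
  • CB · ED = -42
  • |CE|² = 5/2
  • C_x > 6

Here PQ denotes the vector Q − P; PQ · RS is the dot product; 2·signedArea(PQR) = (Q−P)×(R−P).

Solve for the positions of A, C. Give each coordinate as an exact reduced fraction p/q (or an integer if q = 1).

1. A_x = 5  [line 13·x + -2·y + -49 = 0 ∩ |AD|² = 10]
2. A_y = 8  [line 13·x + -2·y + -49 = 0 ∩ |AD|² = 10]
   → A = (5, 8)
3. C_x = 13/2  [line -2·x + 6·y + -8 = 0 ∩ |CE|² = 5/2]
4. C_y = 7/2  [line -2·x + 6·y + -8 = 0 ∩ |CE|² = 5/2]
   → C = (13/2, 7/2)

A = (5, 8)
C = (13/2, 7/2)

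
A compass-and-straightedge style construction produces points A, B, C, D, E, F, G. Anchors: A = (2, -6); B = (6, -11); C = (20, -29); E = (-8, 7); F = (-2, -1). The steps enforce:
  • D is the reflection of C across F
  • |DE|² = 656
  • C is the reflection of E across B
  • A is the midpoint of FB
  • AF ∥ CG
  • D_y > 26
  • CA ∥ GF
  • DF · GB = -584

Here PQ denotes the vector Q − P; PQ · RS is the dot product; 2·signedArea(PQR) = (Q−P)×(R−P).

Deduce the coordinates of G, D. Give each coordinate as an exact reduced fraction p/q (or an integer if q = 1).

D = (-24, 27)
G = (16, -24)

1. G_x = 16  [CA ∥ GF ∩ AF ∥ CG]
2. G_y = -24  [CA ∥ GF ∩ AF ∥ CG]
   → G = (16, -24)
3. D_x = -24  [D is the reflection of C across F]
4. D_y = 27  [D is the reflection of C across F]
   → D = (-24, 27)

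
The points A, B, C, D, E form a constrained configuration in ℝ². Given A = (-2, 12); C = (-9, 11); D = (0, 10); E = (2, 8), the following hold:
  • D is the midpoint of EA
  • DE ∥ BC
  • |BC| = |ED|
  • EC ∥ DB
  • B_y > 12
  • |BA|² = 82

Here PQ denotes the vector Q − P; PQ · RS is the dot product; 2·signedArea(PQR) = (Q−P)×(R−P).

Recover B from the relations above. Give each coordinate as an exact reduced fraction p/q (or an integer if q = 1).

1. B_x = -11  [DE ∥ BC ∩ EC ∥ DB]
2. B_y = 13  [DE ∥ BC ∩ EC ∥ DB]
   → B = (-11, 13)

B = (-11, 13)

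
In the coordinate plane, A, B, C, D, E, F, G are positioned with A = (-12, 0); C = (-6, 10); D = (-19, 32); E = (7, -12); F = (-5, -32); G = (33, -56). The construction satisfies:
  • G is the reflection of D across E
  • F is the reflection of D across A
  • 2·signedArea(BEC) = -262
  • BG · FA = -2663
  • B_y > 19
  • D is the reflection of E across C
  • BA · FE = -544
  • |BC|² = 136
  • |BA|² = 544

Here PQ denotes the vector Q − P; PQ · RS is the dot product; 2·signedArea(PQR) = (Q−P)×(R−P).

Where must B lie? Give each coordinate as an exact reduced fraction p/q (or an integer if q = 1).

B = (0, 20)

1. B_x = 0  [BG · FA = -2663 ∩ 2·signedArea(BEC) = -262]
2. B_y = 20  [BG · FA = -2663 ∩ 2·signedArea(BEC) = -262]
   → B = (0, 20)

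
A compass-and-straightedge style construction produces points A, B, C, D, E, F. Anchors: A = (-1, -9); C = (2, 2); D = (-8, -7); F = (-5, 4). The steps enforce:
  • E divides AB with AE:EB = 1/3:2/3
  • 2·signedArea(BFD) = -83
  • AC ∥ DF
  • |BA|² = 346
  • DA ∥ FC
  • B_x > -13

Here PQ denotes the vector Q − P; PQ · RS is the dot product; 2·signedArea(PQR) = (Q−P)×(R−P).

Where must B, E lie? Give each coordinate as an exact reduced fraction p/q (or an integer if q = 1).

B = (-12, 6)
E = (-14/3, -4)

1. B_x = -12  [line 11·x + -3·y + 150 = 0 ∩ |BA|² = 346]
2. B_y = 6  [line 11·x + -3·y + 150 = 0 ∩ |BA|² = 346]
   → B = (-12, 6)
3. E_x = -14/3  [E divides AB with AE:EB = 1/3:2/3]
4. E_y = -4  [E divides AB with AE:EB = 1/3:2/3]
   → E = (-14/3, -4)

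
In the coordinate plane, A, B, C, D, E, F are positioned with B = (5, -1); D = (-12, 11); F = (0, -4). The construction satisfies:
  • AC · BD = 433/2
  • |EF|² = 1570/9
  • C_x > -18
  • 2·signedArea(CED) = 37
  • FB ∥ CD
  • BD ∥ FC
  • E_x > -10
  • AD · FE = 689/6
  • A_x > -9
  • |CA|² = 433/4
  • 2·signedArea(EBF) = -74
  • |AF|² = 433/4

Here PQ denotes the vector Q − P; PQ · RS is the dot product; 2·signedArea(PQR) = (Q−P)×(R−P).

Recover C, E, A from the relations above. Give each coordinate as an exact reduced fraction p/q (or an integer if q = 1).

1. C_x = -17  [FB ∥ CD ∩ BD ∥ FC]
2. C_y = 8  [FB ∥ CD ∩ BD ∥ FC]
   → C = (-17, 8)
3. A_x = -17/2  [line 17·x + -12·y + 337/2 = 0 ∩ |AF|² = 433/4]
4. A_y = 2  [line 17·x + -12·y + 337/2 = 0 ∩ |AF|² = 433/4]
   → A = (-17/2, 2)
5. E_x = -29/3  [2·signedArea(EBF) = -74 ∩ AD · FE = 689/6]
6. E_y = 5  [2·signedArea(EBF) = -74 ∩ AD · FE = 689/6]
   → E = (-29/3, 5)

A = (-17/2, 2)
C = (-17, 8)
E = (-29/3, 5)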